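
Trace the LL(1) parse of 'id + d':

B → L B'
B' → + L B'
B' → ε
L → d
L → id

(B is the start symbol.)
LL(1) parsing maintains a stack (initially the start symbol over $) and the input. At each step: if the stack top is a terminal, match it against the current input token; if it is a non-terminal N, replace it with the RHS of M[N, lookahead] (the unique production whose predict set contains the lookahead).

Stack is shown with the top on the left.

Stack     Input     Action
--------------------------
B $       id + d $  output B → L B'
L B' $    id + d $  output L → id
id B' $   id + d $  match 'id'
B' $      + d $     output B' → + L B'
+ L B' $  + d $     match '+'
L B' $    d $       output L → d
d B' $    d $       match 'd'
B' $      $         output B' → ε
$         $         accept

The string is accepted.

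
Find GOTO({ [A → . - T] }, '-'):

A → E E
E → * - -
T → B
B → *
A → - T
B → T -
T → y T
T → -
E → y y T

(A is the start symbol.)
{ [A → - . T], [B → . *], [B → . T -], [T → . -], [T → . B], [T → . y T] }

GOTO(I, '-') = CLOSURE({ [A → αX.β] : [A → α.Xβ] ∈ I, X = '-' })

Items with dot before '-', with the dot advanced:
  [A → . - T] → [A → - . T]
Closure of the advanced items:
  [A → - . T] has the dot before T: add [T → . B], [T → . y T], [T → . -]
  [T → . B] has the dot before B: add [B → . *], [B → . T -]

GOTO = { [A → - . T], [B → . *], [B → . T -], [T → . -], [T → . B], [T → . y T] }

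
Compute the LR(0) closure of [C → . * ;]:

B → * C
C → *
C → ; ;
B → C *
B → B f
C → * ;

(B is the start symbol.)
{ [C → . * ;] }

To compute CLOSURE, for each item [A → α.Bβ] where B is a non-terminal, add [B → .γ] for all productions B → γ; repeat for the newly added items until nothing changes.

Start with: [C → . * ;]
The dot precedes the terminal '*', so nothing is added.

CLOSURE = { [C → . * ;] }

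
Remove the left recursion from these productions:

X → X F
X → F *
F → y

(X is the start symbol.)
X → F * X'
X' → F X'
X' → ε
F → y

X is directly left-recursive. The standard transformation for
  A → A α₁ | ... | A α_m | β₁ | ... | β_n
is
  A  → β₁ A' | ... | β_n A'
  A' → α₁ A' | ... | α_m A' | ε

X → F * becomes X → F * X'
X → X F becomes X' → F X'
Add X' → ε

Productions for other non-terminals are unchanged:
  F → y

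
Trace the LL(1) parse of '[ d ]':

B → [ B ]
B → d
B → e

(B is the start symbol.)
LL(1) parsing maintains a stack (initially the start symbol over $) and the input. At each step: if the stack top is a terminal, match it against the current input token; if it is a non-terminal N, replace it with the RHS of M[N, lookahead] (the unique production whose predict set contains the lookahead).

Stack is shown with the top on the left.

Stack    Input    Action
------------------------
B $      [ d ] $  output B → [ B ]
[ B ] $  [ d ] $  match '['
B ] $    d ] $    output B → d
d ] $    d ] $    match 'd'
] $      ] $      match ']'
$        $        accept

The string is accepted.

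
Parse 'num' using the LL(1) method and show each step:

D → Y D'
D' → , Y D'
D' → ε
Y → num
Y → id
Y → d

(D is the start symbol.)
LL(1) parsing maintains a stack (initially the start symbol over $) and the input. At each step: if the stack top is a terminal, match it against the current input token; if it is a non-terminal N, replace it with the RHS of M[N, lookahead] (the unique production whose predict set contains the lookahead).

Stack is shown with the top on the left.

Stack     Input  Action
-----------------------
D $       num $  output D → Y D'
Y D' $    num $  output Y → num
num D' $  num $  match 'num'
D' $      $      output D' → ε
$         $      accept

The string is accepted.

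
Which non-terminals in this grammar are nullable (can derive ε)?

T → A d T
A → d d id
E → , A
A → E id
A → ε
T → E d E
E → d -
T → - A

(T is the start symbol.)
A non-terminal is nullable if it can derive ε (the empty string): either it has an ε-production, or it has a production whose right-hand side consists entirely of nullable non-terminals.

ε-productions: A → ε
So A is immediately nullable.
No further non-terminal can be added: every production for the remaining non-terminals contains a terminal or a non-nullable non-terminal.
Nullable = { 'A' }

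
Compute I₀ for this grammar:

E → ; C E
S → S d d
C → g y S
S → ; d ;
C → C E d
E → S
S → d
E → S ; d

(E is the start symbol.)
First, augment the grammar with E' → E
I₀ = CLOSURE({ [E' → . E] }):
  [E' → . E] has the dot before E: add [E → . ; C E], [E → . S], [E → . S ; d]
  [E → . S] has the dot before S: add [S → . S d d], [S → . ; d ;], [S → . d]
No further items can be added.

I₀ = { [E → . ; C E], [E → . S ; d], [E → . S], [E' → . E], [S → . ; d ;], [S → . S d d], [S → . d] }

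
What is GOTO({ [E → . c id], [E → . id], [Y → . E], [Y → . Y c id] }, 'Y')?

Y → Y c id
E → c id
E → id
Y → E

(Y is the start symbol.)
GOTO(I, 'Y') = CLOSURE({ [A → αX.β] : [A → α.Xβ] ∈ I, X = 'Y' })

Items with dot before 'Y', with the dot advanced:
  [Y → . Y c id] → [Y → Y . c id]
Closure adds nothing (no advanced item has the dot before a non-terminal).

GOTO = { [Y → Y . c id] }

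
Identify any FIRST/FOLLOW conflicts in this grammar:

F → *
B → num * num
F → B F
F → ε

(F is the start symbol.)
No FIRST/FOLLOW conflicts.

A FIRST/FOLLOW conflict occurs when a non-terminal N has a nullable alternative N → β (β ⇒* ε) and another alternative N → α with FIRST(α) ∩ FOLLOW(N) ≠ ∅: on such a lookahead the parser cannot decide between expanding α and letting N vanish via β.

Nullable non-terminals: F.
FIRST sets used below: FIRST(B) = { 'num' }

F: nullable alternative(s) F → ε; FOLLOW(F) = { $ }
  F → *: FIRST \ {ε} = { '*' } — disjoint from FOLLOW(F)
  F → B F: FIRST \ {ε} = { 'num' } — disjoint from FOLLOW(F)
  F → ε: FIRST \ {ε} = { } — this is the only nullable alternative, skip

B has no nullable alternative, so no FIRST/FOLLOW check is needed there.

No FIRST/FOLLOW conflicts found.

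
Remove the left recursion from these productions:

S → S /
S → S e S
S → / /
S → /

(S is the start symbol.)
S → / / S'
S → / S'
S' → / S'
S' → e S S'
S' → ε

S is directly left-recursive. The standard transformation for
  A → A α₁ | ... | A α_m | β₁ | ... | β_n
is
  A  → β₁ A' | ... | β_n A'
  A' → α₁ A' | ... | α_m A' | ε

S → / / becomes S → / / S'
S → / becomes S → / S'
S → S / becomes S' → / S'
S → S e S becomes S' → e S S'
Add S' → ε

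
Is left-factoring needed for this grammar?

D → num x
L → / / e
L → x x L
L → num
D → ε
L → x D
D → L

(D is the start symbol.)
Left-factoring is needed when two productions for the same non-terminal
share a common prefix on the right-hand side.

Productions for D:
  D → num x
  D → ε
  D → L
Productions for L:
  L → / / e
  L → x x L
  L → num
  L → x D

Found common prefix 'x' in productions for L

Answer: Yes, L has productions with common prefix 'x'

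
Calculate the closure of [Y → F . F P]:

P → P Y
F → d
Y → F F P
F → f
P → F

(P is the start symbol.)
{ [F → . d], [F → . f], [Y → F . F P] }

To compute CLOSURE, for each item [A → α.Bβ] where B is a non-terminal, add [B → .γ] for all productions B → γ; repeat for the newly added items until nothing changes.

Start with: [Y → F . F P]
  [Y → F . F P] has the dot before F: add [F → . d], [F → . f]
No further items can be added.

CLOSURE = { [F → . d], [F → . f], [Y → F . F P] }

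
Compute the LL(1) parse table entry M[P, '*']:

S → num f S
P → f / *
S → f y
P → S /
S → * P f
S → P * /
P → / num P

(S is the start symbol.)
P → S /

To find M[P, '*'], we find productions for P where '*' is in the predict set (PREDICT(N → α) = (FIRST(α) \ {ε}) ∪ (FOLLOW(N) if α ⇒* ε)).

Relevant sets:
  FIRST(S) = { '*', '/', 'f', 'num' }

P → f / *: PREDICT = { 'f' }
P → S /: PREDICT = { '*', '/', 'f', 'num' }
  '*' is in predict set, so this production goes in M[P, '*']
P → / num P: PREDICT = { '/' }

M[P, '*'] = P → S /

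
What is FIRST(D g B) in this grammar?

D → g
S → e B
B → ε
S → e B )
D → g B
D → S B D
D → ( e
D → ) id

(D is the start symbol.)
{ '(', ')', 'e', 'g' }

FIRST sets of the non-terminals involved (from the grammar, by fixed-point iteration):
  FIRST(D) = { '(', ')', 'e', 'g' }

To compute FIRST(D g B), process the symbols left to right:
Symbol D is a non-terminal. Add FIRST(D) \ {ε} = { '(', ')', 'e', 'g' }
D is not nullable (ε ∉ FIRST(D)), so stop here.
FIRST(D g B) = { '(', ')', 'e', 'g' }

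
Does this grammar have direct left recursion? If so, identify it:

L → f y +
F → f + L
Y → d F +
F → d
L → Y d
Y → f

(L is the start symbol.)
No direct left recursion

Direct left recursion occurs when N → N α for some non-terminal N (the right-hand side begins with the left-hand side itself).

L → f y +: starts with f
F → f + L: starts with f
Y → d F +: starts with d
F → d: starts with d
L → Y d: starts with Y
Y → f: starts with f

No direct left recursion found.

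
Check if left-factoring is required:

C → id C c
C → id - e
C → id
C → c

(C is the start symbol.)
Yes, C has productions with common prefix 'id'

Left-factoring is needed when two productions for the same non-terminal
share a common prefix on the right-hand side.

Productions for C:
  C → id C c
  C → id - e
  C → id
  C → c

Found common prefix 'id' in productions for C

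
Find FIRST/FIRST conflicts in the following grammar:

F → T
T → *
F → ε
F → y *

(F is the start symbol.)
No FIRST/FIRST conflicts.

FIRST sets of the non-terminals at (or reachable through a nullable prefix from) the front of some alternative:
  FIRST(T) = { '*' }

Productions for F:
  F → T: FIRST = { '*' }
  F → ε: FIRST = { ε }
  F → y *: FIRST = { 'y' }
T has only one production, so no FIRST/FIRST conflict is possible there.

All alternatives of each non-terminal have pairwise disjoint FIRST sets.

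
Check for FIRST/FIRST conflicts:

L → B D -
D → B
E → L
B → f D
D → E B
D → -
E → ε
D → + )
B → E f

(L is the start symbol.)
A FIRST/FIRST conflict occurs when two productions N → α and N → β for the same non-terminal have FIRST(α) ∩ FIRST(β) ≠ ∅ (with ε ∈ FIRST of a nullable right-hand side, so two nullable alternatives also conflict).

FIRST sets of the non-terminals at (or reachable through a nullable prefix from) the front of some alternative:
  FIRST(B) = { 'f' }
  FIRST(E) = { 'f', ε }
  FIRST(L) = { 'f' }

Productions for D:
  D → B: FIRST = { 'f' }
  D → E B: FIRST = { 'f' }
  D → -: FIRST = { '-' }
  D → + ): FIRST = { '+' }
Productions for E:
  E → L: FIRST = { 'f' }
  E → ε: FIRST = { ε }
Productions for B:
  B → f D: FIRST = { 'f' }
  B → E f: FIRST = { 'f' }
L has only one production, so no FIRST/FIRST conflict is possible there.

Conflict for D: D → B and D → E B
  Overlap: { 'f' }
Conflict for B: B → f D and B → E f
  Overlap: { 'f' }

Answer: Yes. D → B / D → E B on { 'f' }; B → f D / B → E f on { 'f' }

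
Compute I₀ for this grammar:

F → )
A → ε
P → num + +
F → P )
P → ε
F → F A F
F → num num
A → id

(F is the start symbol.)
{ [F → . )], [F → . F A F], [F → . P )], [F → . num num], [F' → . F], [P → . num + +], [P → .] }

First, augment the grammar with F' → F
I₀ = CLOSURE({ [F' → . F] }):
  [F' → . F] has the dot before F: add [F → . )], [F → . P )], [F → . F A F], [F → . num num]
  [F → . P )] has the dot before P: add [P → . num + +], [P → .]
No further items can be added.

I₀ = { [F → . )], [F → . F A F], [F → . P )], [F → . num num], [F' → . F], [P → . num + +], [P → .] }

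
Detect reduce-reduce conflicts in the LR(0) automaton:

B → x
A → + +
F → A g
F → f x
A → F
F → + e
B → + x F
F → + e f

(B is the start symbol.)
Yes — I7: [A → F .] vs [B → + x F .]

A reduce-reduce conflict occurs when an LR(0) state has two complete items [A → α .] and [B → β .] — both call for a reduction, and with no lookahead the parser cannot choose between them.

Augment with B' → B and build the canonical LR(0) collection (I0 = CLOSURE({[B' → . B]}), then GOTO on every symbol after a dot until no new states appear). It has 14 states:
  I0: { [B → . + x F], [B → . x], [B' → . B] }  — shift
  I1: { [B → + . x F] }  — shift
  I2: { [B' → B .] }  — accept
  I3: { [B → x .] }  — reduce
  I4: { [A → . + +], [A → . F], [B → + x . F], [F → . + e f], [F → . + e], [F → . A g], [F → . f x] }  — shift
  I5: { [A → + . +], [F → + . e f], [F → + . e] }  — shift
  I6: { [F → A . g] }  — shift
  I7: { [A → F .], [B → + x F .] }  — 2 reduces
  I8: { [F → f . x] }  — shift
  I9: { [F → f x .] }  — reduce
  I10: { [F → A g .] }  — reduce
  I11: { [A → + + .] }  — reduce
  I12: { [F → + e . f], [F → + e .] }  — shift, reduce
  I13: { [F → + e f .] }  — reduce

I7 contains complete items [A → F .], [B → + x F .] — reduce-reduce conflict.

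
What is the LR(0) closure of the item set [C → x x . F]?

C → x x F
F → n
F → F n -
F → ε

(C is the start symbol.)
Start with: [C → x x . F]
  [C → x x . F] has the dot before F: add [F → . n], [F → . F n -], [F → .]
No further items can be added.

CLOSURE = { [C → x x . F], [F → . F n -], [F → . n], [F → .] }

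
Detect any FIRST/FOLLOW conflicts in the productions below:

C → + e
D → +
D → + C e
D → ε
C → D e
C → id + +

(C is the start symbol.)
A FIRST/FOLLOW conflict occurs when a non-terminal N has a nullable alternative N → β (β ⇒* ε) and another alternative N → α with FIRST(α) ∩ FOLLOW(N) ≠ ∅: on such a lookahead the parser cannot decide between expanding α and letting N vanish via β.

Nullable non-terminals: D.

D: nullable alternative(s) D → ε; FOLLOW(D) = { 'e' }
  D → +: FIRST \ {ε} = { '+' } — disjoint from FOLLOW(D)
  D → + C e: FIRST \ {ε} = { '+' } — disjoint from FOLLOW(D)
  D → ε: FIRST \ {ε} = { } — this is the only nullable alternative, skip

C has no nullable alternative, so no FIRST/FOLLOW check is needed there.

No FIRST/FOLLOW conflicts found.

Answer: No FIRST/FOLLOW conflicts.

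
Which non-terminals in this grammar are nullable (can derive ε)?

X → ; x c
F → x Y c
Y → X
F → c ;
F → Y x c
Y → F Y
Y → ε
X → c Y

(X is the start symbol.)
{ 'Y' }

A non-terminal is nullable if it can derive ε (the empty string): either it has an ε-production, or it has a production whose right-hand side consists entirely of nullable non-terminals.

ε-productions: Y → ε
So Y is immediately nullable.
No further non-terminal can be added: every production for the remaining non-terminals contains a terminal or a non-nullable non-terminal.
Nullable = { 'Y' }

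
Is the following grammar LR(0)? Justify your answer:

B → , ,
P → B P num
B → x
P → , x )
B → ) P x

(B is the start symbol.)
Yes, the grammar is LR(0)

Augment with B' → B and build the canonical LR(0) collection (I0 = CLOSURE({[B' → . B]}), then GOTO on every symbol after a dot until no new states appear). It has 14 states:
  I0: { [B → . ) P x], [B → . , ,], [B → . x], [B' → . B] }  — shift
  I1: { [B → ) . P x], [B → . ) P x], [B → . , ,], [B → . x], [P → . , x )], [P → . B P num] }  — shift
  I2: { [B → , . ,] }  — shift
  I3: { [B' → B .] }  — accept
  I4: { [B → x .] }  — reduce
  I5: { [B → , , .] }  — reduce
  I6: { [B → , . ,], [P → , . x )] }  — shift
  I7: { [B → . ) P x], [B → . , ,], [B → . x], [P → . , x )], [P → . B P num], [P → B . P num] }  — shift
  I8: { [B → ) P . x] }  — shift
  I9: { [B → ) P x .] }  — reduce
  I10: { [P → B P . num] }  — shift
  I11: { [P → B P num .] }  — reduce
  I12: { [P → , x . )] }  — shift
  I13: { [P → , x ) .] }  — reduce

Every state is either a pure shift/goto state or contains exactly one complete item and nothing to shift — no conflicts. The grammar is LR(0).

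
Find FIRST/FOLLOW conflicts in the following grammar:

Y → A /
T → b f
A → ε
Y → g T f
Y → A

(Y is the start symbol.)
No FIRST/FOLLOW conflicts.

A FIRST/FOLLOW conflict occurs when a non-terminal N has a nullable alternative N → β (β ⇒* ε) and another alternative N → α with FIRST(α) ∩ FOLLOW(N) ≠ ∅: on such a lookahead the parser cannot decide between expanding α and letting N vanish via β.

Nullable non-terminals: A, Y.
FIRST sets used below: FIRST(A) = { ε }
A has a nullable alternative but only one production, so nothing to check.

Y: nullable alternative(s) Y → A; FOLLOW(Y) = { $ }
  Y → A /: FIRST \ {ε} = { '/' } — disjoint from FOLLOW(Y)
  Y → g T f: FIRST \ {ε} = { 'g' } — disjoint from FOLLOW(Y)
  Y → A: FIRST \ {ε} = { } — this is the only nullable alternative, skip

T has no nullable alternative, so no FIRST/FOLLOW check is needed there.

No FIRST/FOLLOW conflicts found.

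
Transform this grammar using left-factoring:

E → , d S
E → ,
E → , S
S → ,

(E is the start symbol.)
Left-factoring transforms A → αβ₁ | αβ₂ into A → αA' and A' → β₁ | β₂
(α is the longest common prefix among the alternatives). Repeat until
no nonterminal has two alternatives with a common prefix.

Round 1: E has alternatives sharing prefix ','. Introduce E': E → , E'
  Add: E' → d S
  Add: E' → ε
  Add: E' → S

No remaining common prefixes — done.

Resulting grammar:
E → , E'
E' → d S
E' → ε
E' → S
S → ,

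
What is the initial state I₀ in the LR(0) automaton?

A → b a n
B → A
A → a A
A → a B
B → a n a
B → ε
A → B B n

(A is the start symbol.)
First, augment the grammar with A' → A
I₀ = CLOSURE({ [A' → . A] }):
  [A' → . A] has the dot before A: add [A → . b a n], [A → . a A], [A → . a B], [A → . B B n]
  [A → . B B n] has the dot before B: add [B → . A], [B → . a n a], [B → .]
No further items can be added.

I₀ = { [A → . B B n], [A → . a A], [A → . a B], [A → . b a n], [A' → . A], [B → . A], [B → . a n a], [B → .] }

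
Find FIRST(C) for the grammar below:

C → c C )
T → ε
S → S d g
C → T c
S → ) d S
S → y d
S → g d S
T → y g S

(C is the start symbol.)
FIRST sets of the other non-terminals involved (by the same procedure, iterated to a fixed point):
  FIRST(T) = { 'y', ε }

From C → c C ):
  - c is a terminal: add 'c' and stop
From C → T c:
  - T is a non-terminal: add FIRST(T) \ {ε} = { 'y' }
    T is nullable, so continue to the next symbol
  - c is a terminal: add 'c' and stop

Collecting: FIRST(C) = { 'c', 'y' }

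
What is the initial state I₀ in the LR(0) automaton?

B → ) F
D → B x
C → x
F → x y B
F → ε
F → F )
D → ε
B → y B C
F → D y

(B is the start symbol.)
{ [B → . ) F], [B → . y B C], [B' → . B] }

First, augment the grammar with B' → B
I₀ = CLOSURE({ [B' → . B] }):
  [B' → . B] has the dot before B: add [B → . ) F], [B → . y B C]
No further items can be added.

I₀ = { [B → . ) F], [B → . y B C], [B' → . B] }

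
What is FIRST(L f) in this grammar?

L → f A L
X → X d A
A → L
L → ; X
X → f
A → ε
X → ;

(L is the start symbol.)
{ ';', 'f' }

FIRST sets of the non-terminals involved (from the grammar, by fixed-point iteration):
  FIRST(L) = { ';', 'f' }

To compute FIRST(L f), process the symbols left to right:
Symbol L is a non-terminal. Add FIRST(L) \ {ε} = { ';', 'f' }
L is not nullable (ε ∉ FIRST(L)), so stop here.
FIRST(L f) = { ';', 'f' }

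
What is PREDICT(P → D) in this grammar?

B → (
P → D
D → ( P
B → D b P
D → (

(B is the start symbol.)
PREDICT(P → D) = (FIRST(RHS) \ {ε}) ∪ (FOLLOW(P) if ε ∈ FIRST(RHS), i.e. RHS ⇒* ε)
FIRST(D) = { '(' }
FIRST(D) = { '(' }
ε ∉ FIRST(D), so FOLLOW(P) is not added.
PREDICT(P → D) = { '(' }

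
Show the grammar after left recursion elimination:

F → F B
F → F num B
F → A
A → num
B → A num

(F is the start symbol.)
F is directly left-recursive. The standard transformation for
  A → A α₁ | ... | A α_m | β₁ | ... | β_n
is
  A  → β₁ A' | ... | β_n A'
  A' → α₁ A' | ... | α_m A' | ε

F → A becomes F → A F'
F → F B becomes F' → B F'
F → F num B becomes F' → num B F'
Add F' → ε

Productions for other non-terminals are unchanged:
  A → num
  B → A num

Resulting grammar:
F → A F'
F' → B F'
F' → num B F'
F' → ε
A → num
B → A num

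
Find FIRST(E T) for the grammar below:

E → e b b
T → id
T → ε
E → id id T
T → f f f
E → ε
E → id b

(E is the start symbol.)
{ 'e', 'f', 'id', ε }

FIRST sets of the non-terminals involved (from the grammar, by fixed-point iteration):
  FIRST(E) = { 'e', 'id', ε }
  FIRST(T) = { 'f', 'id', ε }

To compute FIRST(E T), process the symbols left to right:
Symbol E is a non-terminal. Add FIRST(E) \ {ε} = { 'e', 'id' }
E is nullable (ε ∈ FIRST(E)), continue to the next symbol.
Symbol T is a non-terminal. Add FIRST(T) \ {ε} = { 'f', 'id' }
T is nullable (ε ∈ FIRST(T)), continue to the next symbol.
All symbols are nullable, so ε is in the result.
FIRST(E T) = { 'e', 'f', 'id', ε }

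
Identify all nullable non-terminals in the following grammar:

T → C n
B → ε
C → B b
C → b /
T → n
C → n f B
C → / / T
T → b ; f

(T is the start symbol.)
ε-productions: B → ε
So B is immediately nullable.
No further non-terminal can be added: every production for the remaining non-terminals contains a terminal or a non-nullable non-terminal.
Nullable = { 'B' }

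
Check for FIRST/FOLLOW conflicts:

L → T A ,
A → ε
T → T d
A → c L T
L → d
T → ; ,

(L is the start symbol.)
A FIRST/FOLLOW conflict occurs when a non-terminal N has a nullable alternative N → β (β ⇒* ε) and another alternative N → α with FIRST(α) ∩ FOLLOW(N) ≠ ∅: on such a lookahead the parser cannot decide between expanding α and letting N vanish via β.

Nullable non-terminals: A.

A: nullable alternative(s) A → ε; FOLLOW(A) = { ',' }
  A → ε: FIRST \ {ε} = { } — this is the only nullable alternative, skip
  A → c L T: FIRST \ {ε} = { 'c' } — disjoint from FOLLOW(A)

L, T have no nullable alternative, so no FIRST/FOLLOW check is needed there.

No FIRST/FOLLOW conflicts found.

Answer: No FIRST/FOLLOW conflicts.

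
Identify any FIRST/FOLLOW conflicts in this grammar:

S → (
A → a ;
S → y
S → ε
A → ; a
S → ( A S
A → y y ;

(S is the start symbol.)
Nullable non-terminals: S.

S: nullable alternative(s) S → ε; FOLLOW(S) = { $ }
  S → (: FIRST \ {ε} = { '(' } — disjoint from FOLLOW(S)
  S → y: FIRST \ {ε} = { 'y' } — disjoint from FOLLOW(S)
  S → ε: FIRST \ {ε} = { } — this is the only nullable alternative, skip
  S → ( A S: FIRST \ {ε} = { '(' } — disjoint from FOLLOW(S)

A has no nullable alternative, so no FIRST/FOLLOW check is needed there.

No FIRST/FOLLOW conflicts found.

Answer: No FIRST/FOLLOW conflicts.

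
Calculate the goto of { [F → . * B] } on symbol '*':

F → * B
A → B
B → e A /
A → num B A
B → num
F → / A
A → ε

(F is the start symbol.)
{ [B → . e A /], [B → . num], [F → * . B] }

GOTO(I, '*') = CLOSURE({ [A → αX.β] : [A → α.Xβ] ∈ I, X = '*' })

Items with dot before '*', with the dot advanced:
  [F → . * B] → [F → * . B]
Closure of the advanced items:
  [F → * . B] has the dot before B: add [B → . e A /], [B → . num]

GOTO = { [B → . e A /], [B → . num], [F → * . B] }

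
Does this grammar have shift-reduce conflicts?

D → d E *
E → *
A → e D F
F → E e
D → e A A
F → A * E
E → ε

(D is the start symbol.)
Augment with D' → D and build the canonical LR(0) collection (I0 = CLOSURE({[D' → . D]}), then GOTO on every symbol after a dot until no new states appear). It has 17 states:
  I0: { [D → . d E *], [D → . e A A], [D' → . D] }  — shift
  I1: { [D' → D .] }  — accept
  I2: { [D → d . E *], [E → . *], [E → .] }  — shift, reduce
  I3: { [A → . e D F], [D → e . A A] }  — shift
  I4: { [A → . e D F], [D → e A . A] }  — shift
  I5: { [A → e . D F], [D → . d E *], [D → . e A A] }  — shift
  I6: { [A → . e D F], [A → e D . F], [E → . *], [E → .], [F → . A * E], [F → . E e] }  — shift, reduce
  I7: { [E → * .] }  — reduce
  I8: { [F → A . * E] }  — shift
  I9: { [F → E . e] }  — shift
  I10: { [A → e D F .] }  — reduce
  I11: { [F → E e .] }  — reduce
  I12: { [E → . *], [E → .], [F → A * . E] }  — shift, reduce
  I13: { [F → A * E .] }  — reduce
  I14: { [D → e A A .] }  — reduce
  I15: { [D → d E . *] }  — shift
  I16: { [D → d E * .] }  — reduce

I2 contains reduce item [E → .] and shift item [E → . *] — shift-reduce conflict.
I6 contains reduce item [E → .] and shift items [A → . e D F], [E → . *] — shift-reduce conflict.
I12 contains reduce item [E → .] and shift item [E → . *] — shift-reduce conflict.

Answer: Yes — I2: [E → .] vs [E → . *]; I6: [E → .] vs [A → . e D F]; I12: [E → .] vs [E → . *]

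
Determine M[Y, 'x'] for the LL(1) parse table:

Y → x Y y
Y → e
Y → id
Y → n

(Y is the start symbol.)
Y → x Y y

To find M[Y, 'x'], we find productions for Y where 'x' is in the predict set (PREDICT(N → α) = (FIRST(α) \ {ε}) ∪ (FOLLOW(N) if α ⇒* ε)).

Y → x Y y: PREDICT = { 'x' }
  'x' is in predict set, so this production goes in M[Y, 'x']
Y → e: PREDICT = { 'e' }
Y → id: PREDICT = { 'id' }
Y → n: PREDICT = { 'n' }

M[Y, 'x'] = Y → x Y y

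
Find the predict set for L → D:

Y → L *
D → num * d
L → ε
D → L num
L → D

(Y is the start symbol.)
{ 'num' }

PREDICT(L → D) = (FIRST(RHS) \ {ε}) ∪ (FOLLOW(L) if ε ∈ FIRST(RHS), i.e. RHS ⇒* ε)
FIRST(D) = { 'num' }
FIRST(D) = { 'num' }
ε ∉ FIRST(D), so FOLLOW(L) is not added.
PREDICT(L → D) = { 'num' }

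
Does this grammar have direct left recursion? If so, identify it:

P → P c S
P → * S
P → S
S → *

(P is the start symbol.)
Yes, P is left-recursive

P → P c S: LEFT RECURSIVE (starts with P)
P → * S: starts with '*'
P → S: starts with S
S → *: starts with '*'

The grammar has direct left recursion on: P.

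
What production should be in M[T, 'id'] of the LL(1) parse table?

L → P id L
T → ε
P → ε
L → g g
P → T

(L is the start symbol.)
T → ε

To find M[T, 'id'], we find productions for T where 'id' is in the predict set (PREDICT(N → α) = (FIRST(α) \ {ε}) ∪ (FOLLOW(N) if α ⇒* ε)).

Relevant sets:
  FOLLOW(T) = { 'id' }

T → ε: PREDICT = { 'id' }
  'id' is in predict set, so this production goes in M[T, 'id']

M[T, 'id'] = T → ε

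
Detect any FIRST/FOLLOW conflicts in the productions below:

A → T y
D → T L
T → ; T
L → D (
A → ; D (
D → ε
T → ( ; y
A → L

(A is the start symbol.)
Yes. D → T L with FOLLOW(D) on { '(' }

A FIRST/FOLLOW conflict occurs when a non-terminal N has a nullable alternative N → β (β ⇒* ε) and another alternative N → α with FIRST(α) ∩ FOLLOW(N) ≠ ∅: on such a lookahead the parser cannot decide between expanding α and letting N vanish via β.

Nullable non-terminals: D.
FIRST sets used below: FIRST(T) = { '(', ';' }

D: nullable alternative(s) D → ε; FOLLOW(D) = { '(' }
  D → T L: FIRST \ {ε} = { '(', ';' } — overlaps FOLLOW(D) on { '(' }: CONFLICT
  D → ε: FIRST \ {ε} = { } — this is the only nullable alternative, skip

A, L, T have no nullable alternative, so no FIRST/FOLLOW check is needed there.

So the grammar has 1 FIRST/FOLLOW conflict (marked CONFLICT above).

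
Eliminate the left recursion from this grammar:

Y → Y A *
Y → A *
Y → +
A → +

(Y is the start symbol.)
Y → A * Y'
Y → + Y'
Y' → A * Y'
Y' → ε
A → +

Y is directly left-recursive. The standard transformation for
  A → A α₁ | ... | A α_m | β₁ | ... | β_n
is
  A  → β₁ A' | ... | β_n A'
  A' → α₁ A' | ... | α_m A' | ε

Y → A * becomes Y → A * Y'
Y → + becomes Y → + Y'
Y → Y A * becomes Y' → A * Y'
Add Y' → ε

Productions for other non-terminals are unchanged:
  A → +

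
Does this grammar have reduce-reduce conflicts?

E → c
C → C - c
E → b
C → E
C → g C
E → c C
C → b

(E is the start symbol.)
Augment with E' → E and build the canonical LR(0) collection (I0 = CLOSURE({[E' → . E]}), then GOTO on every symbol after a dot until no new states appear). It has 11 states:
  I0: { [E → . b], [E → . c C], [E → . c], [E' → . E] }  — shift
  I1: { [E' → E .] }  — accept
  I2: { [E → b .] }  — reduce
  I3: { [C → . C - c], [C → . E], [C → . b], [C → . g C], [E → . b], [E → . c C], [E → . c], [E → c . C], [E → c .] }  — shift, reduce
  I4: { [C → C . - c], [E → c C .] }  — shift, reduce
  I5: { [C → E .] }  — reduce
  I6: { [C → b .], [E → b .] }  — 2 reduces
  I7: { [C → . C - c], [C → . E], [C → . b], [C → . g C], [C → g . C], [E → . b], [E → . c C], [E → . c] }  — shift
  I8: { [C → C . - c], [C → g C .] }  — shift, reduce
  I9: { [C → C - . c] }  — shift
  I10: { [C → C - c .] }  — reduce

I6 contains complete items [C → b .], [E → b .] — reduce-reduce conflict.

Answer: Yes — I6: [C → b .] vs [E → b .]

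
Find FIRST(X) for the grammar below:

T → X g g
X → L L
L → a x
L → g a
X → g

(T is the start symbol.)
To compute FIRST(X), examine every production with X on the left-hand side, reading each right-hand side left to right until a non-nullable symbol is reached.

FIRST sets of the other non-terminals involved (by the same procedure, iterated to a fixed point):
  FIRST(L) = { 'a', 'g' }

From X → L L:
  - L is a non-terminal: add FIRST(L) \ {ε} = { 'a', 'g' }
    L is not nullable, so stop
From X → g:
  - g is a terminal: add 'g' and stop

Collecting: FIRST(X) = { 'a', 'g' }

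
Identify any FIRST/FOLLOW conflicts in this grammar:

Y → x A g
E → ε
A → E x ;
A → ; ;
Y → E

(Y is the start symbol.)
Nullable non-terminals: E, Y.
FIRST sets used below: FIRST(E) = { ε }
E has a nullable alternative but only one production, so nothing to check.

Y: nullable alternative(s) Y → E; FOLLOW(Y) = { $ }
  Y → x A g: FIRST \ {ε} = { 'x' } — disjoint from FOLLOW(Y)
  Y → E: FIRST \ {ε} = { } — this is the only nullable alternative, skip

A has no nullable alternative, so no FIRST/FOLLOW check is needed there.

No FIRST/FOLLOW conflicts found.

Answer: No FIRST/FOLLOW conflicts.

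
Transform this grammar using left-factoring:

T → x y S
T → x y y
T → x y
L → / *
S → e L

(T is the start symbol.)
T → x y T'
T' → S
T' → y
T' → ε
L → / *
S → e L

Left-factoring transforms A → αβ₁ | αβ₂ into A → αA' and A' → β₁ | β₂
(α is the longest common prefix among the alternatives). Repeat until
no nonterminal has two alternatives with a common prefix.

Round 1: T has alternatives sharing prefix 'x y'. Introduce T': T → x y T'
  Add: T' → S
  Add: T' → y
  Add: T' → ε

No remaining common prefixes — done.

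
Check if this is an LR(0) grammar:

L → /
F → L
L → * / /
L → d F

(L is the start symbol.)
Yes, the grammar is LR(0)

Augment with L' → L and build the canonical LR(0) collection (I0 = CLOSURE({[L' → . L]}), then GOTO on every symbol after a dot until no new states appear). It has 9 states:
  I0: { [L → . * / /], [L → . /], [L → . d F], [L' → . L] }  — shift
  I1: { [L → * . / /] }  — shift
  I2: { [L → / .] }  — reduce
  I3: { [L' → L .] }  — accept
  I4: { [F → . L], [L → . * / /], [L → . /], [L → . d F], [L → d . F] }  — shift
  I5: { [L → d F .] }  — reduce
  I6: { [F → L .] }  — reduce
  I7: { [L → * / . /] }  — shift
  I8: { [L → * / / .] }  — reduce

Every state is either a pure shift/goto state or contains exactly one complete item and nothing to shift — no conflicts. The grammar is LR(0).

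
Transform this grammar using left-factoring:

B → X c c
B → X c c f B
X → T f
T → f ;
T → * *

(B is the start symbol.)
Left-factoring transforms A → αβ₁ | αβ₂ into A → αA' and A' → β₁ | β₂
(α is the longest common prefix among the alternatives). Repeat until
no nonterminal has two alternatives with a common prefix.

Round 1: B has alternatives sharing prefix 'X c c'. Introduce B': B → X c c B'
  Add: B' → ε
  Add: B' → f B

No remaining common prefixes — done.

Resulting grammar:
B → X c c B'
B' → ε
B' → f B
X → T f
T → f ;
T → * *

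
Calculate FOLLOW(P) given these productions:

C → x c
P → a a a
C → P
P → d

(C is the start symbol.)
{ $ }

In C → P: P is at the end, add FOLLOW(C)

The FOLLOW sets referred to above (computed the same way, to a fixed point):
  FOLLOW(C) = { $ }

Taking the union: FOLLOW(P) = { $ }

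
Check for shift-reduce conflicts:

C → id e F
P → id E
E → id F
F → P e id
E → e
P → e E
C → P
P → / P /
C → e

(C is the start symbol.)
Yes — I4: [C → e .] vs [E → . e]; I7: [E → e .] vs [P → . / P /]

A shift-reduce conflict occurs when an LR(0) state has both:
  - a complete (reduce) item [A → α .] (dot at the end), and
  - a shift item [B → β . c γ] (dot before a terminal).

Augment with C' → C and build the canonical LR(0) collection (I0 = CLOSURE({[C' → . C]}), then GOTO on every symbol after a dot until no new states appear). It has 20 states:
  I0: { [C → . P], [C → . e], [C → . id e F], [C' → . C], [P → . / P /], [P → . e E], [P → . id E] }  — shift
  I1: { [P → . / P /], [P → . e E], [P → . id E], [P → / . P /] }  — shift
  I2: { [C' → C .] }  — accept
  I3: { [C → P .] }  — reduce
  I4: { [C → e .], [E → . e], [E → . id F], [P → e . E] }  — shift, reduce
  I5: { [C → id . e F], [E → . e], [E → . id F], [P → id . E] }  — shift
  I6: { [P → id E .] }  — reduce
  I7: { [C → id e . F], [E → e .], [F → . P e id], [P → . / P /], [P → . e E], [P → . id E] }  — shift, reduce
  I8: { [E → id . F], [F → . P e id], [P → . / P /], [P → . e E], [P → . id E] }  — shift
  I9: { [E → id F .] }  — reduce
  I10: { [F → P . e id] }  — shift
  I11: { [E → . e], [E → . id F], [P → e . E] }  — shift
  I12: { [E → . e], [E → . id F], [P → id . E] }  — shift
  I13: { [E → e .] }  — reduce
  I14: { [P → e E .] }  — reduce
  I15: { [F → P e . id] }  — shift
  I16: { [F → P e id .] }  — reduce
  I17: { [C → id e F .] }  — reduce
  I18: { [P → / P . /] }  — shift
  I19: { [P → / P / .] }  — reduce

I4 contains reduce item [C → e .] and shift items [E → . e], [E → . id F] — shift-reduce conflict.
I7 contains reduce item [E → e .] and shift items [P → . / P /], [P → . e E], [P → . id E] — shift-reduce conflict.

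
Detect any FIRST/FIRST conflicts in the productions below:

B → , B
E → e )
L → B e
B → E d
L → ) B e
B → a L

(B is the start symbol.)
No FIRST/FIRST conflicts.

FIRST sets of the non-terminals at (or reachable through a nullable prefix from) the front of some alternative:
  FIRST(E) = { 'e' }
  FIRST(B) = { ',', 'a', 'e' }

Productions for B:
  B → , B: FIRST = { ',' }
  B → E d: FIRST = { 'e' }
  B → a L: FIRST = { 'a' }
Productions for L:
  L → B e: FIRST = { ',', 'a', 'e' }
  L → ) B e: FIRST = { ')' }
E has only one production, so no FIRST/FIRST conflict is possible there.

All alternatives of each non-terminal have pairwise disjoint FIRST sets.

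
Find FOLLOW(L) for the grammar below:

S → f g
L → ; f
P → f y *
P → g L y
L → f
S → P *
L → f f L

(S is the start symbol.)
{ 'y' }

In P → g L y: L is followed by y, add FIRST(y) \ {ε} = { 'y' }
In L → f f L: L is at the end; this adds FOLLOW(L) to itself — nothing new

Taking the union: FOLLOW(L) = { 'y' }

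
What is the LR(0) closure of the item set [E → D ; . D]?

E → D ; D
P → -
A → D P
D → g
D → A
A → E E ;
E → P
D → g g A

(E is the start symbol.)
{ [A → . D P], [A → . E E ;], [D → . A], [D → . g g A], [D → . g], [E → . D ; D], [E → . P], [E → D ; . D], [P → . -] }

To compute CLOSURE, for each item [A → α.Bβ] where B is a non-terminal, add [B → .γ] for all productions B → γ; repeat for the newly added items until nothing changes.

Start with: [E → D ; . D]
  [E → D ; . D] has the dot before D: add [D → . g], [D → . A], [D → . g g A]
  [D → . A] has the dot before A: add [A → . D P], [A → . E E ;]
  [A → . E E ;] has the dot before E: add [E → . D ; D], [E → . P]
  [E → . P] has the dot before P: add [P → . -]
No further items can be added.

CLOSURE = { [A → . D P], [A → . E E ;], [D → . A], [D → . g g A], [D → . g], [E → . D ; D], [E → . P], [E → D ; . D], [P → . -] }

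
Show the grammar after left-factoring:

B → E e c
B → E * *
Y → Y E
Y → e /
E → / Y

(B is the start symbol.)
Left-factoring transforms A → αβ₁ | αβ₂ into A → αA' and A' → β₁ | β₂
(α is the longest common prefix among the alternatives). Repeat until
no nonterminal has two alternatives with a common prefix.

Round 1: B has alternatives sharing prefix 'E'. Introduce B': B → E B'
  Add: B' → e c
  Add: B' → * *

No remaining common prefixes — done.

Resulting grammar:
B → E B'
B' → e c
B' → * *
Y → Y E
Y → e /
E → / Y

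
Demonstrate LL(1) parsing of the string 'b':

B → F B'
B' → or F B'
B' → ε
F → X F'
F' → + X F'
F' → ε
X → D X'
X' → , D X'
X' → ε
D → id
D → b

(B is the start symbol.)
Stack is shown with the top on the left.

Stack         Input  Action
---------------------------
B $           b $    output B → F B'
F B' $        b $    output F → X F'
X F' B' $     b $    output X → D X'
D X' F' B' $  b $    output D → b
b X' F' B' $  b $    match 'b'
X' F' B' $    $      output X' → ε
F' B' $       $      output F' → ε
B' $          $      output B' → ε
$             $      accept

The string is accepted.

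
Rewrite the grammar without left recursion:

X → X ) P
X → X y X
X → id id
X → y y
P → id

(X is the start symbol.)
X is directly left-recursive. The standard transformation for
  A → A α₁ | ... | A α_m | β₁ | ... | β_n
is
  A  → β₁ A' | ... | β_n A'
  A' → α₁ A' | ... | α_m A' | ε

X → id id becomes X → id id X'
X → y y becomes X → y y X'
X → X ) P becomes X' → ) P X'
X → X y X becomes X' → y X X'
Add X' → ε

Productions for other non-terminals are unchanged:
  P → id

Resulting grammar:
X → id id X'
X → y y X'
X' → ) P X'
X' → y X X'
X' → ε
P → id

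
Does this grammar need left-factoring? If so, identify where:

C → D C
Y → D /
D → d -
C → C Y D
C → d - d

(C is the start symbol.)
No, left-factoring is not needed

Left-factoring is needed when two productions for the same non-terminal
share a common prefix on the right-hand side.

Productions for C:
  C → D C
  C → C Y D
  C → d - d

No common prefixes found.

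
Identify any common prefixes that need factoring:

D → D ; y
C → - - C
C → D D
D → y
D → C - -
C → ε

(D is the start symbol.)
No, left-factoring is not needed

Left-factoring is needed when two productions for the same non-terminal
share a common prefix on the right-hand side.

Productions for D:
  D → D ; y
  D → y
  D → C - -
Productions for C:
  C → - - C
  C → D D
  C → ε

No common prefixes found.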